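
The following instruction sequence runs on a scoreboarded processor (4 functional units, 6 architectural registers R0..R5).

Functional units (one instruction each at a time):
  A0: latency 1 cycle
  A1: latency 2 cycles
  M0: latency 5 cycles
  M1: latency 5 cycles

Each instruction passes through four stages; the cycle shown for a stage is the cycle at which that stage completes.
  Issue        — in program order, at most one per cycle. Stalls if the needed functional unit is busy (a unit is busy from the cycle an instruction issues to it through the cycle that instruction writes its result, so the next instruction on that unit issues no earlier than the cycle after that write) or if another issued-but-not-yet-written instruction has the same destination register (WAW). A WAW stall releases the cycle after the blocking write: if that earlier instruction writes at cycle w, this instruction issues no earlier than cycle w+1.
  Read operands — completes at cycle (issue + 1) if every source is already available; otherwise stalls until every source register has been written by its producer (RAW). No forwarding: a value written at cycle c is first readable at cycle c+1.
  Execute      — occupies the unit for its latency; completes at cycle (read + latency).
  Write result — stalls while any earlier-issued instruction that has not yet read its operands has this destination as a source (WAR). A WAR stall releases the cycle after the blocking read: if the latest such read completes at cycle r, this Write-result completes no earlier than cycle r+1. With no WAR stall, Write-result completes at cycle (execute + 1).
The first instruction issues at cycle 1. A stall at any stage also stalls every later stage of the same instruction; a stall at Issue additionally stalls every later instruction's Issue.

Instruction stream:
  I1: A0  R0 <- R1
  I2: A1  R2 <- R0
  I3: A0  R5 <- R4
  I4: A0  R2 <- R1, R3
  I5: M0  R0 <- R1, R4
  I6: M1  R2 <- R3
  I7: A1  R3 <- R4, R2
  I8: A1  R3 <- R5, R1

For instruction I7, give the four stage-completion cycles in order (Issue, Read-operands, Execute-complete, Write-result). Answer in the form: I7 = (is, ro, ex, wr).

I7 = (14, 21, 23, 24)

  I1 | 1 | 2 | 3 | 4
  I2 | 2 | 5 | 7 | 8   RAW R0: wait I1 write@4
  I3 | 5 | 6 | 7 | 8   struct: A0 busy until I1 writes@4
  I4 | 9 | 10 | 11 | 12   struct: A0 busy until I3 writes@8
  I5 | 10 | 11 | 16 | 17
  I6 | 13 | 14 | 19 | 20   WAW R2: wait I4 write@12
  I7 | 14 | 21 | 23 | 24   RAW R2: wait I6 write@20
  I8 | 25 | 26 | 28 | 29   struct: A1 busy until I7 writes@24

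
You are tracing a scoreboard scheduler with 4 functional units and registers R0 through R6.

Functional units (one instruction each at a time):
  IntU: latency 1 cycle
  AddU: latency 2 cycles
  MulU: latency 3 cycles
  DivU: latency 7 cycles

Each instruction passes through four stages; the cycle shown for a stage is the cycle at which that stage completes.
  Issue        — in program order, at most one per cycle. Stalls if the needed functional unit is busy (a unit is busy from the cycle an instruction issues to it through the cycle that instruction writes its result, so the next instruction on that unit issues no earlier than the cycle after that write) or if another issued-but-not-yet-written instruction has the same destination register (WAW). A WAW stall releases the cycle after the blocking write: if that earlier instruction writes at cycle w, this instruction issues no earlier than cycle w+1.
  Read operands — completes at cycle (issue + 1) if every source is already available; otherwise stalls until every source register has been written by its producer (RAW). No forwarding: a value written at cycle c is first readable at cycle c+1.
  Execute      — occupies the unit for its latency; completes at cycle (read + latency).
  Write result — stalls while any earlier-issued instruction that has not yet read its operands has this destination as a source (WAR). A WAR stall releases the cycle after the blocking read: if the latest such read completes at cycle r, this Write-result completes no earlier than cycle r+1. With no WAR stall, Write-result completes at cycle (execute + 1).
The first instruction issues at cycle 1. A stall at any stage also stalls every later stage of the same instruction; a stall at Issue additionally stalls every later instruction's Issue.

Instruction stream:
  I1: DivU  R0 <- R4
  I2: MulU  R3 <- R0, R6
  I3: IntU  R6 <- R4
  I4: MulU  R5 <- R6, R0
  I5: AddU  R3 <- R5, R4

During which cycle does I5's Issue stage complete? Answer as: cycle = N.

cycle = 17

1) issue 1, read 2, done 9, write 10
2) issue 2, read 11, done 14, write 15  <RAW R0: wait I1 write@10>
3) issue 3, read 4, done 5, write 12  <WAR R6: wait I2 read@11>
4) issue 16, read 17, done 20, write 21  <struct: MulU busy until I2 writes@15>
5) issue 17, read 22, done 24, write 25  <RAW R5: wait I4 write@21>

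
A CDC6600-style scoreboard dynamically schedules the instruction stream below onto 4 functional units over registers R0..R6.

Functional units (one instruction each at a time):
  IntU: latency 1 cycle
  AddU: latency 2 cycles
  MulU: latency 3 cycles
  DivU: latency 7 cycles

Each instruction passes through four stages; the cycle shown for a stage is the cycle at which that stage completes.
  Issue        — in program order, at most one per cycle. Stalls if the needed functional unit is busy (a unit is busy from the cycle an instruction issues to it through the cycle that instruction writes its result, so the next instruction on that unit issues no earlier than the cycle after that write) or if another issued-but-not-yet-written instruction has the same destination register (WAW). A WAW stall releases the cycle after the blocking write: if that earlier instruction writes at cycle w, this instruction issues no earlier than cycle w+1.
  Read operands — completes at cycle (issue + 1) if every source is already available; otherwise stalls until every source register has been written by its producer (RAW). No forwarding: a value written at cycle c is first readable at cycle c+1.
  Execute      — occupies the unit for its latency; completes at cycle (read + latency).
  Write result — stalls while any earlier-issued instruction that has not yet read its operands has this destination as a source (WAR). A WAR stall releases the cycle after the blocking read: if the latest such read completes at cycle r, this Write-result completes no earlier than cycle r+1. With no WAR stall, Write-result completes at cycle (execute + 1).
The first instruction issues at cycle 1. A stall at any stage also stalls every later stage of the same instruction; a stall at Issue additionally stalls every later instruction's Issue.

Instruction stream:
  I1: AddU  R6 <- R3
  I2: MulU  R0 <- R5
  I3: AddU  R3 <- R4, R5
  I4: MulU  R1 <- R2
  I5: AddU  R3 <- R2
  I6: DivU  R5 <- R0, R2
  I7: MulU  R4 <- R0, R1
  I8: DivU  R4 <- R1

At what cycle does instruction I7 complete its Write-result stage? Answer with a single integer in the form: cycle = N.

[1] I1 dispatched to AddU
[2] I1 operands ready | I2 dispatched to MulU
[3] I2 operands ready
[4] I1 complete
[5] R6←I1
[6] I2 complete | I3 dispatched to AddU
[7] R0←I2 | I3 operands ready
[8] I4 dispatched to MulU
[9] I3 complete | I4 operands ready
[10] R3←I3
[11] I5 dispatched to AddU
[12] I4 complete | I5 operands ready | I6 dispatched to DivU
[13] R1←I4 | I6 operands ready
[14] I5 complete | I7 dispatched to MulU
[15] R3←I5 | I7 operands ready
[18] I7 complete
[19] R4←I7
[20] I6 complete
[21] R5←I6
[22] I8 dispatched to DivU
[23] I8 operands ready
[30] I8 complete
[31] R4←I8

cycle = 19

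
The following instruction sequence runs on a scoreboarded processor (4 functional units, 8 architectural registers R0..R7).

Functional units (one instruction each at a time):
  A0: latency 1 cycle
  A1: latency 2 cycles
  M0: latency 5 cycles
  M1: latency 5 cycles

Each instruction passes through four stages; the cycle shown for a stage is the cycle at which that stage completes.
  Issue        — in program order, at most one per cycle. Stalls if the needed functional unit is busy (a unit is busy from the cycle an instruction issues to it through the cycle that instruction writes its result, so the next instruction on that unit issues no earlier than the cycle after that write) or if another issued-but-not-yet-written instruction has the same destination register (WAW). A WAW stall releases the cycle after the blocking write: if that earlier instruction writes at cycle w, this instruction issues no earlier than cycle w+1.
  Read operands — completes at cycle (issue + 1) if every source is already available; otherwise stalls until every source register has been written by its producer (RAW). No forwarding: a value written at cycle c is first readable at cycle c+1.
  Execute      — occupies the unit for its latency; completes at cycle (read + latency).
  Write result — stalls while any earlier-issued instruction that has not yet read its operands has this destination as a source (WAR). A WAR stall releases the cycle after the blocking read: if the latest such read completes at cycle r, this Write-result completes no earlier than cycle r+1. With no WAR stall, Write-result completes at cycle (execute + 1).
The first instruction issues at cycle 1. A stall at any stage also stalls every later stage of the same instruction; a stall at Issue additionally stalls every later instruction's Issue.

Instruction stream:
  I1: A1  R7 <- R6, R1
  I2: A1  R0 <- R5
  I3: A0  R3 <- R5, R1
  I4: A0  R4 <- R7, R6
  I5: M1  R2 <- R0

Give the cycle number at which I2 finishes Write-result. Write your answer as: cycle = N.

c1: issue I1 (A1)
c2: I1 read-ops
c4: I1 finished on A1
c5: I1→R7
c6: issue I2 (A1)
c7: I2 read-ops; issue I3 (A0)
c8: I3 read-ops
c9: I2 finished on A1; I3 finished on A0
c10: I2→R0; I3→R3
c11: issue I4 (A0)
c12: I4 read-ops; issue I5 (M1)
c13: I4 finished on A0; I5 read-ops
c14: I4→R4
c18: I5 finished on M1
c19: I5→R2

cycle = 10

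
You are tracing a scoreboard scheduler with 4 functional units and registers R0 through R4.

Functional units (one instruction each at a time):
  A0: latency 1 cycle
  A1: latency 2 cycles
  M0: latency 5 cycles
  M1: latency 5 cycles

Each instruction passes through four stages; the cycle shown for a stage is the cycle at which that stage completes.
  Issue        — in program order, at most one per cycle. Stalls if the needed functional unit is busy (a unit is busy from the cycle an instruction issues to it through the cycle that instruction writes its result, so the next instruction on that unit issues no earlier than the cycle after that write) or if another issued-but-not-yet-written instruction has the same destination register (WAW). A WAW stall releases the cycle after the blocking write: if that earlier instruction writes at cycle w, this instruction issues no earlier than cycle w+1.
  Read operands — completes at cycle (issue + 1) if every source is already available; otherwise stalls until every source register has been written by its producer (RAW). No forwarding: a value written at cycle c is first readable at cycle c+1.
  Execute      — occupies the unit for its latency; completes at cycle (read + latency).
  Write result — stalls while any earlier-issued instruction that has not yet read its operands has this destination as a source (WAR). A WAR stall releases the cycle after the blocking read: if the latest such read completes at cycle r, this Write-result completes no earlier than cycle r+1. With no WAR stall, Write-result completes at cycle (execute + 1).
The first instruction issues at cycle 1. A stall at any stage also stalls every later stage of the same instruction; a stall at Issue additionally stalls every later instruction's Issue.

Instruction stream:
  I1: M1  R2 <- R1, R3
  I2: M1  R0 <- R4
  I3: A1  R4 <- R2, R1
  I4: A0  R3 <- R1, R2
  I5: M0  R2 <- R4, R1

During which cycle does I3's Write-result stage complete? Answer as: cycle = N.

I1: IS=1 RO=2 EX=7 WR=8
I2: IS=9 RO=10 EX=15 WR=16  [struct: M1 busy until I1 writes@8]
I3: IS=10 RO=11 EX=13 WR=14
I4: IS=11 RO=12 EX=13 WR=14
I5: IS=12 RO=15 EX=20 WR=21  [RAW R4: wait I3 write@14]

cycle = 14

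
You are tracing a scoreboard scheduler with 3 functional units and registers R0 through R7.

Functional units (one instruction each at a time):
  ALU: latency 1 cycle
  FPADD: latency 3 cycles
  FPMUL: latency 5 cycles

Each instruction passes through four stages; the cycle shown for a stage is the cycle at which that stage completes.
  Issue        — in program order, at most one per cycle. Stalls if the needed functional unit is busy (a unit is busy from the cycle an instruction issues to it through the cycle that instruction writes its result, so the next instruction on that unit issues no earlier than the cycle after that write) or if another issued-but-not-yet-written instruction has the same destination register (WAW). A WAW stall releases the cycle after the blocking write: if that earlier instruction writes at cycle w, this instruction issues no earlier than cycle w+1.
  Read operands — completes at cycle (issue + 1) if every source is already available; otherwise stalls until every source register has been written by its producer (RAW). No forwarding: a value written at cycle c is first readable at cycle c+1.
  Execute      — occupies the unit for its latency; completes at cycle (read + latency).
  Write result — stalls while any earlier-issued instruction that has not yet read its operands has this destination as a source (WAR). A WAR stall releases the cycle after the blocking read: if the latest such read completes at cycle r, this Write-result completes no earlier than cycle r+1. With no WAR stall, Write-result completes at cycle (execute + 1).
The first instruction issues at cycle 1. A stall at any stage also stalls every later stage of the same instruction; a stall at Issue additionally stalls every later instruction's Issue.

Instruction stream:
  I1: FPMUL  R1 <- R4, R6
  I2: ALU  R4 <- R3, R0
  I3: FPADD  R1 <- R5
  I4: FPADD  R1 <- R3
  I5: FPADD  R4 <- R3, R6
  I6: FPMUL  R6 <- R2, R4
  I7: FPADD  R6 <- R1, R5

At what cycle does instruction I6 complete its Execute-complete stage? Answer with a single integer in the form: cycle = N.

cycle = 32

I1 -> (1, 2, 7, 8)
I2 -> (2, 3, 4, 5)
I3 -> (9, 10, 13, 14)  // WAW R1: wait I1 write@8
I4 -> (15, 16, 19, 20)  // struct: FPADD busy until I3 writes@14
I5 -> (21, 22, 25, 26)  // struct: FPADD busy until I4 writes@20
I6 -> (22, 27, 32, 33)  // RAW R4: wait I5 write@26
I7 -> (34, 35, 38, 39)  // WAW R6: wait I6 write@33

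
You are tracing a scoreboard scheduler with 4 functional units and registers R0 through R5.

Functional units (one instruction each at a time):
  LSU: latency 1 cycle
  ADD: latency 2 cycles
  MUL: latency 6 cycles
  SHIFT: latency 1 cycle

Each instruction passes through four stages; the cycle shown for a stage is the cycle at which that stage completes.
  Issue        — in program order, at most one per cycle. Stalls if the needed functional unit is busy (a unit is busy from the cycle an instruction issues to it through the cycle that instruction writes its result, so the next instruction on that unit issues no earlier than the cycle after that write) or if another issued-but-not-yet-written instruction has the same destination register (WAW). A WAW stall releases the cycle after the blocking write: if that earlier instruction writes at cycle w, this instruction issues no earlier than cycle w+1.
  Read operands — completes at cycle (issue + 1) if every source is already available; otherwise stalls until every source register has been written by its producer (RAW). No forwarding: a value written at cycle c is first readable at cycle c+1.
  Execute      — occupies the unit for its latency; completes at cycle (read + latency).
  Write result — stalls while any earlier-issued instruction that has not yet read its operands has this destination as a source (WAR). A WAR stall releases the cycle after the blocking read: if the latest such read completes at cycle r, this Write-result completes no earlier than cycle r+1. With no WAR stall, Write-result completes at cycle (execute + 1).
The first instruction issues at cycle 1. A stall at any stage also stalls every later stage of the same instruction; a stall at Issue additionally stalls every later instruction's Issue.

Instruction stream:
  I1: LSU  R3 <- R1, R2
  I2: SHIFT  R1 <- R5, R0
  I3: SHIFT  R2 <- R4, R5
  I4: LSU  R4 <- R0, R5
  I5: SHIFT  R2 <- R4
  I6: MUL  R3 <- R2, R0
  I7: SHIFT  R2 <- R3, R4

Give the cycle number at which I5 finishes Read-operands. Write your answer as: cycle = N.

I1 -> (1, 2, 3, 4)
I2 -> (2, 3, 4, 5)
I3 -> (6, 7, 8, 9)  // struct: SHIFT busy until I2 writes@5
I4 -> (7, 8, 9, 10)
I5 -> (10, 11, 12, 13)  // struct: SHIFT busy until I3 writes@9
I6 -> (11, 14, 20, 21)  // RAW R2: wait I5 write@13
I7 -> (14, 22, 23, 24)  // struct: SHIFT busy until I5 writes@13, RAW R3: wait I6 write@21

cycle = 11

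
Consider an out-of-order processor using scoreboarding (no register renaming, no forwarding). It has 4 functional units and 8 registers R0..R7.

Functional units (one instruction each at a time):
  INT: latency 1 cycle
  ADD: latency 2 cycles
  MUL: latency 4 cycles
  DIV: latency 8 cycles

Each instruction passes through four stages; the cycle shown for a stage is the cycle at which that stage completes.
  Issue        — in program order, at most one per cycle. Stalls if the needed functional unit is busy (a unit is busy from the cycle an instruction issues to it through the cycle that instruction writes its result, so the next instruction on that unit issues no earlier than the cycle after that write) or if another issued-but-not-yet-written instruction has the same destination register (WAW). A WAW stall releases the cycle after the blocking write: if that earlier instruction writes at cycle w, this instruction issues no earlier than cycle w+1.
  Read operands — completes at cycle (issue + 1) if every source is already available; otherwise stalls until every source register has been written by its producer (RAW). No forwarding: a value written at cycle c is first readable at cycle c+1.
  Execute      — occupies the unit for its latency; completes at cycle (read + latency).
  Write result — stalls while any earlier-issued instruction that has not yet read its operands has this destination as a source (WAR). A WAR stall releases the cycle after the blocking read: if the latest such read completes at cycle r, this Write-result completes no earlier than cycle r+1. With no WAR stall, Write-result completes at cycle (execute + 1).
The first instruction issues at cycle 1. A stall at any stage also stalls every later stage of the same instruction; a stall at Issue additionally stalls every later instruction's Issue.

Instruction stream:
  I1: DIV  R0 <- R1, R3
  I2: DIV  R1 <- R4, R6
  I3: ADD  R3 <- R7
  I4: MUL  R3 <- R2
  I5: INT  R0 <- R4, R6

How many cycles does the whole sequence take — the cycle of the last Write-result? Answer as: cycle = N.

[1] I1 issues→DIV
[2] I1 reads
[10] I1 exec-done
[11] I1 writes R0
[12] I2 issues→DIV
[13] I2 reads · I3 issues→ADD
[14] I3 reads
[16] I3 exec-done
[17] I3 writes R3
[18] I4 issues→MUL
[19] I4 reads · I5 issues→INT
[20] I5 reads
[21] I2 exec-done · I5 exec-done
[22] I2 writes R1 · I5 writes R0
[23] I4 exec-done
[24] I4 writes R3

cycle = 24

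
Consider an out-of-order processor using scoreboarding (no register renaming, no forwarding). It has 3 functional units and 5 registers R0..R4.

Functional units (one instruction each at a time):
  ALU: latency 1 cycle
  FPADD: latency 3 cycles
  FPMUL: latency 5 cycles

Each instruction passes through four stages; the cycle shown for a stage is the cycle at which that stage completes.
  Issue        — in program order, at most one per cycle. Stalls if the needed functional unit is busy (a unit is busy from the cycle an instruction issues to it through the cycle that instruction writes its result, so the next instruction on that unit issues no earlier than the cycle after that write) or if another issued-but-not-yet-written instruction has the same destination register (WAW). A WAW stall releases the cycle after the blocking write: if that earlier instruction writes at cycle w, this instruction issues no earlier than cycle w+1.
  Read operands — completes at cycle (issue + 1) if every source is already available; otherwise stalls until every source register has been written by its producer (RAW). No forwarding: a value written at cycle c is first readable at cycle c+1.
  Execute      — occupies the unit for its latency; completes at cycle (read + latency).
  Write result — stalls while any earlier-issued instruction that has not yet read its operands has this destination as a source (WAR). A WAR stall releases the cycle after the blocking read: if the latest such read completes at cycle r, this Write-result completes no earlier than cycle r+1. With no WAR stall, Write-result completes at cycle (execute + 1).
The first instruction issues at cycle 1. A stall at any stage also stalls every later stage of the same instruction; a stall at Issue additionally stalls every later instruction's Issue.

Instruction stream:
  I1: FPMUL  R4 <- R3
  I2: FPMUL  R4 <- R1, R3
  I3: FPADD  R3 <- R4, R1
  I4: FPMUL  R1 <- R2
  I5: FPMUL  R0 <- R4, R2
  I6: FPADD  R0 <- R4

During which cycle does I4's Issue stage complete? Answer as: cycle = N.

I1 -> (1, 2, 7, 8)
I2 -> (9, 10, 15, 16)  // struct: FPMUL busy until I1 writes@8
I3 -> (10, 17, 20, 21)  // RAW R4: wait I2 write@16
I4 -> (17, 18, 23, 24)  // struct: FPMUL busy until I2 writes@16
I5 -> (25, 26, 31, 32)  // struct: FPMUL busy until I4 writes@24
I6 -> (33, 34, 37, 38)  // WAW R0: wait I5 write@32

cycle = 17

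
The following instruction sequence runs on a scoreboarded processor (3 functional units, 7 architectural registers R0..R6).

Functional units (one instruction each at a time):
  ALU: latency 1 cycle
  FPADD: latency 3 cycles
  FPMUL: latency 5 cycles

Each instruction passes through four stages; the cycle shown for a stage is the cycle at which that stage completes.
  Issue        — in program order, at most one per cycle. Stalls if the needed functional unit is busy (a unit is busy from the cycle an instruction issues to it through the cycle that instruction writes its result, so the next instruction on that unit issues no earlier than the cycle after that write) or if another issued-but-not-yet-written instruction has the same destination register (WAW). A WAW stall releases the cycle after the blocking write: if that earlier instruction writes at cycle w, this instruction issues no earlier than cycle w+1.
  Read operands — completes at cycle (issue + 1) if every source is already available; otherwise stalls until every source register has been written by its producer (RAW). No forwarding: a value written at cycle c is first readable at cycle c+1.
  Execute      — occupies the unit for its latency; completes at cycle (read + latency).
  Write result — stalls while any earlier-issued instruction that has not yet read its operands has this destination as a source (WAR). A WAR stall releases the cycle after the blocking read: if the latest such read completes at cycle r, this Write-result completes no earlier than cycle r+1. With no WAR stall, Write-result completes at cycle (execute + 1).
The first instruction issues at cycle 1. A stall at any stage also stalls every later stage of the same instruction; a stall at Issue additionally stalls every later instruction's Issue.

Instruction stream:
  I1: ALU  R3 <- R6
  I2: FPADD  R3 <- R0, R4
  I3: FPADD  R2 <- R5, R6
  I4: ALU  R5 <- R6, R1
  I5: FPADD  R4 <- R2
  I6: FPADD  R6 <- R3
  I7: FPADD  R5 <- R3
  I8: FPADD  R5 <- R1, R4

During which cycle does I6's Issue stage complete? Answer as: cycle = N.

I1 -> (1, 2, 3, 4)
I2 -> (5, 6, 9, 10)  // WAW R3: wait I1 write@4
I3 -> (11, 12, 15, 16)  // struct: FPADD busy until I2 writes@10
I4 -> (12, 13, 14, 15)
I5 -> (17, 18, 21, 22)  // struct: FPADD busy until I3 writes@16
I6 -> (23, 24, 27, 28)  // struct: FPADD busy until I5 writes@22
I7 -> (29, 30, 33, 34)  // struct: FPADD busy until I6 writes@28
I8 -> (35, 36, 39, 40)  // struct: FPADD busy until I7 writes@34

cycle = 23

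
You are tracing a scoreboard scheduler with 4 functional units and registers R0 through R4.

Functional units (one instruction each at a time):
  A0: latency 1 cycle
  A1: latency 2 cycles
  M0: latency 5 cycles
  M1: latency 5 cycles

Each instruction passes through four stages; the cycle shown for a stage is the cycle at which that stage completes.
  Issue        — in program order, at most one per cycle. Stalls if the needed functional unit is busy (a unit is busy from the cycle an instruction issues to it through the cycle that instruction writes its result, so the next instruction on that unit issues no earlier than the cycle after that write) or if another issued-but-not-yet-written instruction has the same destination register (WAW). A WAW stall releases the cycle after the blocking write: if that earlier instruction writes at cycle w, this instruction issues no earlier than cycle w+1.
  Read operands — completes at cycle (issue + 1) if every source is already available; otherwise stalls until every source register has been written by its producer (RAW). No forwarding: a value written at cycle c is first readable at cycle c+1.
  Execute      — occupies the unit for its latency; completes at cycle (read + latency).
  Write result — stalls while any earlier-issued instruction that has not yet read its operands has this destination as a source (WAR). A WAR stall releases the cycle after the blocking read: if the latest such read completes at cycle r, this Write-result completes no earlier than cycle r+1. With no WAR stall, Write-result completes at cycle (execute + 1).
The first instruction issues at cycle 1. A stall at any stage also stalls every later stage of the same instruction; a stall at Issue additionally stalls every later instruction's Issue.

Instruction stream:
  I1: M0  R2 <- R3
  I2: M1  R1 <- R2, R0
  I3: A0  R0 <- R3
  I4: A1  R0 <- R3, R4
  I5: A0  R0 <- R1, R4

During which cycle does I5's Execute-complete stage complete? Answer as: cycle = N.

cycle = 18

[1] I1→M0
[2] I1 RO, I2→M1
[3] I3→A0
[4] I3 RO
[5] I3 EX
[7] I1 EX
[8] I1 WR R2
[9] I2 RO
[10] I3 WR R0
[11] I4→A1
[12] I4 RO
[14] I2 EX, I4 EX
[15] I2 WR R1, I4 WR R0
[16] I5→A0
[17] I5 RO
[18] I5 EX
[19] I5 WR R0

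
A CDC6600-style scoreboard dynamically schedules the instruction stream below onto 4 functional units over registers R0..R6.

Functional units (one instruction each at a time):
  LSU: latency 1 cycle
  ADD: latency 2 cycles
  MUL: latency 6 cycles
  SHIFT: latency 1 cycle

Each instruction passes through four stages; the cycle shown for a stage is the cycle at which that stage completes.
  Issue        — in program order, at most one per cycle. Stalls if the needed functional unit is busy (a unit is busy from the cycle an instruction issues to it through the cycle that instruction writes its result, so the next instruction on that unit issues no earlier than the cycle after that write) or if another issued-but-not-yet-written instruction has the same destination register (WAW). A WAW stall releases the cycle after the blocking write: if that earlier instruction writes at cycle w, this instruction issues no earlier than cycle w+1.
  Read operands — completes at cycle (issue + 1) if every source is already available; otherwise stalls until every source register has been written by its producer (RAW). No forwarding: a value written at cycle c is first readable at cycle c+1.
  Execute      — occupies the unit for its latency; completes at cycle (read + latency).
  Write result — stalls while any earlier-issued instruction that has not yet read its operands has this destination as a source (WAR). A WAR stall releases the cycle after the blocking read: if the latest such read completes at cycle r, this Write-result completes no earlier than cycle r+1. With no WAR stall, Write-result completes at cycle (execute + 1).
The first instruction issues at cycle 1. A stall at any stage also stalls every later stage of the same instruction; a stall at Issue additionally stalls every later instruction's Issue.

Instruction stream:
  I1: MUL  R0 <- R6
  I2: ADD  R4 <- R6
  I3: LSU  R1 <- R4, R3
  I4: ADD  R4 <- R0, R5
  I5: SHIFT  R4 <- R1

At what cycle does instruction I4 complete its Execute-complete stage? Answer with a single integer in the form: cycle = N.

cycle = 12

t=1  I1 dispatched to MUL
t=2  I1 operands ready, I2 dispatched to ADD
t=3  I2 operands ready, I3 dispatched to LSU
t=5  I2 complete
t=6  R4←I2
t=7  I3 operands ready, I4 dispatched to ADD
t=8  I1 complete, I3 complete
t=9  R0←I1, R1←I3
t=10  I4 operands ready
t=12  I4 complete
t=13  R4←I4
t=14  I5 dispatched to SHIFT
t=15  I5 operands ready
t=16  I5 complete
t=17  R4←I5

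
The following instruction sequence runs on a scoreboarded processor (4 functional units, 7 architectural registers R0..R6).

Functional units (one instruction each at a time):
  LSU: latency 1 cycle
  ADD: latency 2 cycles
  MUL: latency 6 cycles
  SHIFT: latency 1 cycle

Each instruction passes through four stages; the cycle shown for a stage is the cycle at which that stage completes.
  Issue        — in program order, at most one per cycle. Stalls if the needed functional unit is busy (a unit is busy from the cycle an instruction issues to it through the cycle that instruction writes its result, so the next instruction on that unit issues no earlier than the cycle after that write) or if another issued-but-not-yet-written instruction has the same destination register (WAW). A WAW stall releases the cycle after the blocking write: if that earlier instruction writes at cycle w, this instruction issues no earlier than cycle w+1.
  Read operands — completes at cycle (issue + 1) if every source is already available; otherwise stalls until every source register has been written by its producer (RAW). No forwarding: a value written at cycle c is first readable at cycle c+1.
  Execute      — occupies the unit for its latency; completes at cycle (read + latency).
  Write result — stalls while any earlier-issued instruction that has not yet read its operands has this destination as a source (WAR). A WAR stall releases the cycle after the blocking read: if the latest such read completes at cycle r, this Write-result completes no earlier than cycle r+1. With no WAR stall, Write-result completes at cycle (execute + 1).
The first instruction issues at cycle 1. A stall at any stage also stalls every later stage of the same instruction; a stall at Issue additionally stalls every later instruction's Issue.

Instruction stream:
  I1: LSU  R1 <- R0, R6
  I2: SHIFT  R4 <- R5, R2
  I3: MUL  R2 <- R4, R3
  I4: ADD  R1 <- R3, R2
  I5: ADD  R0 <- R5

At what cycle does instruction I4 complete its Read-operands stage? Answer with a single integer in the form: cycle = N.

cycle = 14

I1: IS=1 RO=2 EX=3 WR=4
I2: IS=2 RO=3 EX=4 WR=5
I3: IS=3 RO=6 EX=12 WR=13  [RAW R4: wait I2 write@5]
I4: IS=5 RO=14 EX=16 WR=17  [WAW R1: wait I1 write@4; RAW R2: wait I3 write@13]
I5: IS=18 RO=19 EX=21 WR=22  [struct: ADD busy until I4 writes@17]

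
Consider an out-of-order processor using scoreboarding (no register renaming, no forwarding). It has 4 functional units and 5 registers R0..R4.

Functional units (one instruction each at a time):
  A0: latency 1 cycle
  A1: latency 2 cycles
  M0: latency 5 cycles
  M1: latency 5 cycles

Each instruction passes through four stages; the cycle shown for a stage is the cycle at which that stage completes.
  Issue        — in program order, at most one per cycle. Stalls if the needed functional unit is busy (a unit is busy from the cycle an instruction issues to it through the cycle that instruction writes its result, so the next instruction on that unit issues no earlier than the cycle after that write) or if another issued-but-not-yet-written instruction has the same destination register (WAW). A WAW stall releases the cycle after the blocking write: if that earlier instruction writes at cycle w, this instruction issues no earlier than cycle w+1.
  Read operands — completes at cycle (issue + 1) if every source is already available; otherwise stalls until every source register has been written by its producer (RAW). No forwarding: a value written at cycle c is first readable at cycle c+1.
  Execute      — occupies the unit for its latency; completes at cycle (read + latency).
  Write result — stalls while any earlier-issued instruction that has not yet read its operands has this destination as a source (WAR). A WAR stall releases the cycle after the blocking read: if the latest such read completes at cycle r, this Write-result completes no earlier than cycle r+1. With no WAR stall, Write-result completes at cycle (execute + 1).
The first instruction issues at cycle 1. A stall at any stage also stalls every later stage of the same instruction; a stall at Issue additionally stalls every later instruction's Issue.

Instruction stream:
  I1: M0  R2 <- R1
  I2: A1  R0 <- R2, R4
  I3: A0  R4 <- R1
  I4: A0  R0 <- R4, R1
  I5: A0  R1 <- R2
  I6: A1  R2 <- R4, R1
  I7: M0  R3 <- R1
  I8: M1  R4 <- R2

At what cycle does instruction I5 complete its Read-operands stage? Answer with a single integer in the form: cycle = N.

cycle = 18

I1  is:1  ro:2  ex:7  wr:8
I2  is:2  ro:9  ex:11  wr:12  — RAW R2: wait I1 write@8
I3  is:3  ro:4  ex:5  wr:10  — WAR R4: wait I2 read@9
I4  is:13  ro:14  ex:15  wr:16  — WAW R0: wait I2 write@12
I5  is:17  ro:18  ex:19  wr:20  — struct: A0 busy until I4 writes@16
I6  is:18  ro:21  ex:23  wr:24  — RAW R1: wait I5 write@20
I7  is:19  ro:21  ex:26  wr:27  — RAW R1: wait I5 write@20
I8  is:20  ro:25  ex:30  wr:31  — RAW R2: wait I6 write@24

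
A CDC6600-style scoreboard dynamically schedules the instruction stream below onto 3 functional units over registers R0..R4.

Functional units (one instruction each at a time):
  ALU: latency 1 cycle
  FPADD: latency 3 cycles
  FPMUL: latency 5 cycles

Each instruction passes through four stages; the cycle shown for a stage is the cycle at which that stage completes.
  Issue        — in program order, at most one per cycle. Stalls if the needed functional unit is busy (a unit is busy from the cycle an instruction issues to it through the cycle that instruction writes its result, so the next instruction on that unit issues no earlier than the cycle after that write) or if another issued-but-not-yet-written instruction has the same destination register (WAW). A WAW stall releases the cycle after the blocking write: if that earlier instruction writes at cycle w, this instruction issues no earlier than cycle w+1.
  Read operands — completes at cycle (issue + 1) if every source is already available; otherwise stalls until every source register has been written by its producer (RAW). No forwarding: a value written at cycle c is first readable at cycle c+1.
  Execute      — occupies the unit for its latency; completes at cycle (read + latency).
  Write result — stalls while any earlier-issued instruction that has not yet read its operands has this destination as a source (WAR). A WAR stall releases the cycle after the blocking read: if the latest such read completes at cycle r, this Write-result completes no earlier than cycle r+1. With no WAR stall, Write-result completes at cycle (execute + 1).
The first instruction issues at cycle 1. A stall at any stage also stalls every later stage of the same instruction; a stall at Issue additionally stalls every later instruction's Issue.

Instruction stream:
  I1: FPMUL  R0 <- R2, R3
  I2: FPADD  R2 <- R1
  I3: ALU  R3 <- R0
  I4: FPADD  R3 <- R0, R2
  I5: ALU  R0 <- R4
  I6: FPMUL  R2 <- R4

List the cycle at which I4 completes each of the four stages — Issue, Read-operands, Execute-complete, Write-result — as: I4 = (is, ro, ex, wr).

[1] issue I1 (FPMUL)
[2] I1 read-ops, issue I2 (FPADD)
[3] I2 read-ops, issue I3 (ALU)
[6] I2 finished on FPADD
[7] I1 finished on FPMUL, I2→R2
[8] I1→R0
[9] I3 read-ops
[10] I3 finished on ALU
[11] I3→R3
[12] issue I4 (FPADD)
[13] I4 read-ops, issue I5 (ALU)
[14] I5 read-ops, issue I6 (FPMUL)
[15] I5 finished on ALU, I6 read-ops
[16] I4 finished on FPADD, I5→R0
[17] I4→R3
[20] I6 finished on FPMUL
[21] I6→R2

I4 = (12, 13, 16, 17)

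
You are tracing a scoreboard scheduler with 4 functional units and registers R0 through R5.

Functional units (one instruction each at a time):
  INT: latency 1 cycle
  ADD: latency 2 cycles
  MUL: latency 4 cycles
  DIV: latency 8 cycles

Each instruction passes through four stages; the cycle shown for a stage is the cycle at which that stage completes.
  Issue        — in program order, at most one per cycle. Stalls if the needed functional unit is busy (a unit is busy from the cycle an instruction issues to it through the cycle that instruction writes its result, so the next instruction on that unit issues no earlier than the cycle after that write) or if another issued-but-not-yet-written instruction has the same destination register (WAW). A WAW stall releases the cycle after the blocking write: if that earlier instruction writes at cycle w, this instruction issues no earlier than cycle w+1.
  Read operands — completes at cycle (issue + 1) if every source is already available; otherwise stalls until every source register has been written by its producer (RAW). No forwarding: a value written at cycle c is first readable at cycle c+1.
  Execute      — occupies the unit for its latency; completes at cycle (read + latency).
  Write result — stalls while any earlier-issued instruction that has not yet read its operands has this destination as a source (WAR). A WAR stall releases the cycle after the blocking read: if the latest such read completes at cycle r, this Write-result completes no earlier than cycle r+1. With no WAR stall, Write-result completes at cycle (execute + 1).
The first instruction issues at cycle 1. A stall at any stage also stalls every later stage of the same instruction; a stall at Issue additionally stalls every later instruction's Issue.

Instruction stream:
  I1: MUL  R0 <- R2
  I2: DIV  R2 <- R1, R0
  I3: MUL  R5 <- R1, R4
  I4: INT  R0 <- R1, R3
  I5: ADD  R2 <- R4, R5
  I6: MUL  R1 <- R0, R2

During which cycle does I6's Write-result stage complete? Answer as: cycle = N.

cycle = 28

t=1  I1→MUL
t=2  I1 RO · I2→DIV
t=6  I1 EX
t=7  I1 WR R0
t=8  I2 RO · I3→MUL
t=9  I3 RO · I4→INT
t=10  I4 RO
t=11  I4 EX
t=12  I4 WR R0
t=13  I3 EX
t=14  I3 WR R5
t=16  I2 EX
t=17  I2 WR R2
t=18  I5→ADD
t=19  I5 RO · I6→MUL
t=21  I5 EX
t=22  I5 WR R2
t=23  I6 RO
t=27  I6 EX
t=28  I6 WR R1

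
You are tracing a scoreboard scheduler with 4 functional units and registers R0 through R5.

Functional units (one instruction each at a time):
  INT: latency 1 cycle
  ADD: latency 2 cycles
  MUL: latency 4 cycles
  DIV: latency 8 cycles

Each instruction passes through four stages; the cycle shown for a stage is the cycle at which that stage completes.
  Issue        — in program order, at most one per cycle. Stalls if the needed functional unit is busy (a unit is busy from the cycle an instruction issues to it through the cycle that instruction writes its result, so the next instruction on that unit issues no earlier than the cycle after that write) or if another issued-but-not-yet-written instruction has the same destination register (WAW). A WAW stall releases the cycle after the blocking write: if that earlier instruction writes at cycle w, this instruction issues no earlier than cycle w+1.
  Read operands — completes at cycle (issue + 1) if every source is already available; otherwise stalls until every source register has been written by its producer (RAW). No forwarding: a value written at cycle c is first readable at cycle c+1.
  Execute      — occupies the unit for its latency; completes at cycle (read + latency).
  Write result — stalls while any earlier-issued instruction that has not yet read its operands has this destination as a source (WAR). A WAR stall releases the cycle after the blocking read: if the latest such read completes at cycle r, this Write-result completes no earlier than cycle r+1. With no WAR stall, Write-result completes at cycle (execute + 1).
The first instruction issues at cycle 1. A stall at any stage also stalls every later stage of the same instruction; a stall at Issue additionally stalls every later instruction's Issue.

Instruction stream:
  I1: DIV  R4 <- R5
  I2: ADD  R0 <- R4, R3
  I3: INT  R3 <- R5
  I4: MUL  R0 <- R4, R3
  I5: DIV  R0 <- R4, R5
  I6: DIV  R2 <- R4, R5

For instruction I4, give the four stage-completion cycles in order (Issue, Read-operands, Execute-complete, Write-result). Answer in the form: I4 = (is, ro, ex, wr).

I1 -> (1, 2, 10, 11)
I2 -> (2, 12, 14, 15)  // RAW R4: wait I1 write@11
I3 -> (3, 4, 5, 13)  // WAR R3: wait I2 read@12
I4 -> (16, 17, 21, 22)  // WAW R0: wait I2 write@15
I5 -> (23, 24, 32, 33)  // WAW R0: wait I4 write@22
I6 -> (34, 35, 43, 44)  // struct: DIV busy until I5 writes@33

I4 = (16, 17, 21, 22)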